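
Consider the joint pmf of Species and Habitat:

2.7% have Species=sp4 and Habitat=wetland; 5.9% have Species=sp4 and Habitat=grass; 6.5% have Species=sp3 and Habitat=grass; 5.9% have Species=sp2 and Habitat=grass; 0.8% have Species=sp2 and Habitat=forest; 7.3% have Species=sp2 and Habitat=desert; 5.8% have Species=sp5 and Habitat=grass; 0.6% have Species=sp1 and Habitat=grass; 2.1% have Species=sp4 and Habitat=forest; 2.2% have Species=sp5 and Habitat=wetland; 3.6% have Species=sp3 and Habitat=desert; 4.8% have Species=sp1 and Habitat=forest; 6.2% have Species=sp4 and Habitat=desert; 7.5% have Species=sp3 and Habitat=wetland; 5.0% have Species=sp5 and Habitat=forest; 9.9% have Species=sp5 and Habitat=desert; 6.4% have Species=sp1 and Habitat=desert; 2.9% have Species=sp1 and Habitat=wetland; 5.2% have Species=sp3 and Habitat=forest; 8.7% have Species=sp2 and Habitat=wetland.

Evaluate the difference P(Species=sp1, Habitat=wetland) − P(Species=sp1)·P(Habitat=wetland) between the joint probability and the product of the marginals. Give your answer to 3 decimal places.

-0.006

P(Species=sp1) = 0.048 + 0.006 + 0.029 + 0.064 = 0.147.
P(Habitat=wetland) = 0.029 + 0.087 + 0.075 + 0.027 + 0.022 = 0.240.
P(Species=sp1, Habitat=wetland) − P(Species=sp1)P(Habitat=wetland) = 0.029 − 0.147×0.240 = -0.006.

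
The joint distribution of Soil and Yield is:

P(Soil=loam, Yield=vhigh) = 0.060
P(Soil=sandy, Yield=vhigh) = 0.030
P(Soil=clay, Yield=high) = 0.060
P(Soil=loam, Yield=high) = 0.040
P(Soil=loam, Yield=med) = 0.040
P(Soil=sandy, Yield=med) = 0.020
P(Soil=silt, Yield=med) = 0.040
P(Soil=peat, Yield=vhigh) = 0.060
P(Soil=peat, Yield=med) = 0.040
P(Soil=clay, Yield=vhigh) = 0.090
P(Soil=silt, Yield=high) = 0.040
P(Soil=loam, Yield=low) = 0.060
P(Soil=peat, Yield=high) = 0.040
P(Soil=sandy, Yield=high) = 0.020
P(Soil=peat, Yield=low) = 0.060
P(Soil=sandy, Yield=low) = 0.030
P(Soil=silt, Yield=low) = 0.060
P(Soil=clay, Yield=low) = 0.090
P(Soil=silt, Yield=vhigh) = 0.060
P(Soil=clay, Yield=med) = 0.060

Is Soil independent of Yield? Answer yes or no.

Every cell satisfies P(Soil,Yield) = P(Soil)·P(Yield). For instance P(Soil=silt) = 0.200, P(Yield=high) = 0.200, and 0.200×0.200 = 0.040 matches the joint entry. So Soil and Yield are independent.

yes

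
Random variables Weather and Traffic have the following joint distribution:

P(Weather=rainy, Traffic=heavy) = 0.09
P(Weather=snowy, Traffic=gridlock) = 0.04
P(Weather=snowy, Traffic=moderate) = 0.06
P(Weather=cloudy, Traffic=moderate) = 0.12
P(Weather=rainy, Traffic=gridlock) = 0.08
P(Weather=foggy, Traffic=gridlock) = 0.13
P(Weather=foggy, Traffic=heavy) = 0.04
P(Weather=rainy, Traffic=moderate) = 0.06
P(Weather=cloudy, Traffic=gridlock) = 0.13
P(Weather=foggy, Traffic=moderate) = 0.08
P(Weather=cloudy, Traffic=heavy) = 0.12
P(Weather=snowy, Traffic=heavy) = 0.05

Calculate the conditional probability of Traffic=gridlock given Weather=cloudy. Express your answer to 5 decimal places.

0.35135

P(Weather=cloudy) = 0.12 + 0.12 + 0.13 = 0.37.
P(Traffic=gridlock | Weather=cloudy) = 0.13/0.37 = 0.35135.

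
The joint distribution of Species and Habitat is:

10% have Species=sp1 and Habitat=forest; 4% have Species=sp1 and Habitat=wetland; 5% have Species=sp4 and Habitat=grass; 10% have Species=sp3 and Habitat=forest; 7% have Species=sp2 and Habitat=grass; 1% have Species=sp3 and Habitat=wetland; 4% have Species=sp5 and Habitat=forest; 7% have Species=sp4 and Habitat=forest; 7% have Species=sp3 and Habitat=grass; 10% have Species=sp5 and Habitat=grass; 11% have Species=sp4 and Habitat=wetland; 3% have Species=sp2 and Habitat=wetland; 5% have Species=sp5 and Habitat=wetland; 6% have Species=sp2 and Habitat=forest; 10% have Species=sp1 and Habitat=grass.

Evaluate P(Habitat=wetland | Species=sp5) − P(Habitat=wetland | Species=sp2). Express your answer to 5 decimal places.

P(Species=sp5) = 0.04 + 0.10 + 0.05 = 0.19; P(Habitat=wetland | Species=sp5) = 0.05/0.19 = 0.263158.
P(Species=sp2) = 0.06 + 0.07 + 0.03 = 0.16; P(Habitat=wetland | Species=sp2) = 0.03/0.16 = 0.187500.
Difference = 0.07566.

0.07566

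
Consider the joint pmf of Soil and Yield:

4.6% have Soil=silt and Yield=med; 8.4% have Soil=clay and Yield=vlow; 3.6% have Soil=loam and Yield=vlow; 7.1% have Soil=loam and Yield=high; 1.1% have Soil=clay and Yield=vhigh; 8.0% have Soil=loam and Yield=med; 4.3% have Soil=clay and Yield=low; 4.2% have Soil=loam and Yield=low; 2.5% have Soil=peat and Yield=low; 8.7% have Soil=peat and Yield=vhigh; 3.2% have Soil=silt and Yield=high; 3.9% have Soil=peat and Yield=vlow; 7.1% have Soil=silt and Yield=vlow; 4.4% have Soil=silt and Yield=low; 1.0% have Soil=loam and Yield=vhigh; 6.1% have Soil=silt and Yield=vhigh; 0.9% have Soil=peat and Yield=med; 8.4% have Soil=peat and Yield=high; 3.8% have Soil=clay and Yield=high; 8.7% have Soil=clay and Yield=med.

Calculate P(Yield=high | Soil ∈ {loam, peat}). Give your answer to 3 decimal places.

0.321

P(Soil=loam) = 0.036 + 0.042 + 0.080 + 0.071 + 0.010 = 0.239.
P(Soil=peat) = 0.039 + 0.025 + 0.009 + 0.084 + 0.087 = 0.244.
P(Soil ∈ {loam, peat}) = 0.239 + 0.244 = 0.483; P(Yield=high, Soil ∈ {loam, peat}) = 0.071 + 0.084 = 0.155.
P(Yield=high | Soil ∈ {loam, peat}) = 0.155/0.483 = 0.321.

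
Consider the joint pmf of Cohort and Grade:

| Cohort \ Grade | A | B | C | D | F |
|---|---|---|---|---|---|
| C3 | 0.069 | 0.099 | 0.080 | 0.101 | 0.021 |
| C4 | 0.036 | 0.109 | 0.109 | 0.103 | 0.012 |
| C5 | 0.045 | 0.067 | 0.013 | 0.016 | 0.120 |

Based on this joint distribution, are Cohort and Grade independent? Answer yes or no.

no

P(Cohort=C5) = 0.261 and P(Grade=F) = 0.153, so their product is 0.03993, but P(Cohort=C5, Grade=F) = 0.120. Since these differ, Cohort and Grade are not independent.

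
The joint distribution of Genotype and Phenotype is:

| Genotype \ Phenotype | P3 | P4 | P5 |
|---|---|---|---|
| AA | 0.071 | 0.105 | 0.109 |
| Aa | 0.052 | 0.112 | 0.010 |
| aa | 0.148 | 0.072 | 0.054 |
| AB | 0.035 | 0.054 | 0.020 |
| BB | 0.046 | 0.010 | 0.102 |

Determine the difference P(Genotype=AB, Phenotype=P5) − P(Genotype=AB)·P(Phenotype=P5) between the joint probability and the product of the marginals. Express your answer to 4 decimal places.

P(Genotype=AB) = 0.035 + 0.054 + 0.020 = 0.109.
P(Phenotype=P5) = 0.109 + 0.010 + 0.054 + 0.020 + 0.102 = 0.295.
P(Genotype=AB, Phenotype=P5) − P(Genotype=AB)P(Phenotype=P5) = 0.020 − 0.109×0.295 = -0.0122.

-0.0122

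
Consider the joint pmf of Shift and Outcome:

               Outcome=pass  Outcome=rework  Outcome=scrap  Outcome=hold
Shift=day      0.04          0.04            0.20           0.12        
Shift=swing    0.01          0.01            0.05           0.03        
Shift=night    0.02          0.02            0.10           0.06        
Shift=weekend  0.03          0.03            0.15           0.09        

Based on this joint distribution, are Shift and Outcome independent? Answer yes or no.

Every cell satisfies P(Shift,Outcome) = P(Shift)·P(Outcome). For instance P(Shift=night) = 0.20, P(Outcome=hold) = 0.30, and 0.20×0.30 = 0.06 matches the joint entry. So Shift and Outcome are independent.

yes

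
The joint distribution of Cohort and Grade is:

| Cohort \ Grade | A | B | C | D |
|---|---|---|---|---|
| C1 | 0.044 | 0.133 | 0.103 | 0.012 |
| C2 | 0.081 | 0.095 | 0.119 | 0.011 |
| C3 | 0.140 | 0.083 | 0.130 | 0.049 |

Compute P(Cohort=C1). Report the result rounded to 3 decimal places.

P(Cohort=C1) = 0.044 + 0.133 + 0.103 + 0.012 = 0.292.

0.292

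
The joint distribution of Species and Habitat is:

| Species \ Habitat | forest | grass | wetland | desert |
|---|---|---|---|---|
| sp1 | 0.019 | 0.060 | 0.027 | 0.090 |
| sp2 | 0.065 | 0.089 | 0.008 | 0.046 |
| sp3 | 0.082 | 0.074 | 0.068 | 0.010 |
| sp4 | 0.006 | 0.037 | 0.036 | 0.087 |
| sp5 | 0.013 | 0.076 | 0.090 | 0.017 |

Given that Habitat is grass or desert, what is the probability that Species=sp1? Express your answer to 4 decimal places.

0.2560

P(Habitat=grass) = 0.060 + 0.089 + 0.074 + 0.037 + 0.076 = 0.336.
P(Habitat=desert) = 0.090 + 0.046 + 0.010 + 0.087 + 0.017 = 0.250.
P(Habitat ∈ {grass, desert}) = 0.336 + 0.250 = 0.586; P(Species=sp1, Habitat ∈ {grass, desert}) = 0.060 + 0.090 = 0.150.
P(Species=sp1 | Habitat ∈ {grass, desert}) = 0.150/0.586 = 0.2560.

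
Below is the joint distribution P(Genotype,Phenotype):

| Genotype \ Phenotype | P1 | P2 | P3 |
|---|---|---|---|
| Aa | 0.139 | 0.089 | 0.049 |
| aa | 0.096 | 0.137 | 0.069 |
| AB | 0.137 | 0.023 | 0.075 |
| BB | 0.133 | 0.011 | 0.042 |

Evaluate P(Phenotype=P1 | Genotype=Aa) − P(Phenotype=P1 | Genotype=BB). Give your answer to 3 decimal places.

P(Genotype=Aa) = 0.139 + 0.089 + 0.049 = 0.277; P(Phenotype=P1 | Genotype=Aa) = 0.139/0.277 = 0.5018.
P(Genotype=BB) = 0.133 + 0.011 + 0.042 = 0.186; P(Phenotype=P1 | Genotype=BB) = 0.133/0.186 = 0.7151.
Difference = -0.213.

-0.213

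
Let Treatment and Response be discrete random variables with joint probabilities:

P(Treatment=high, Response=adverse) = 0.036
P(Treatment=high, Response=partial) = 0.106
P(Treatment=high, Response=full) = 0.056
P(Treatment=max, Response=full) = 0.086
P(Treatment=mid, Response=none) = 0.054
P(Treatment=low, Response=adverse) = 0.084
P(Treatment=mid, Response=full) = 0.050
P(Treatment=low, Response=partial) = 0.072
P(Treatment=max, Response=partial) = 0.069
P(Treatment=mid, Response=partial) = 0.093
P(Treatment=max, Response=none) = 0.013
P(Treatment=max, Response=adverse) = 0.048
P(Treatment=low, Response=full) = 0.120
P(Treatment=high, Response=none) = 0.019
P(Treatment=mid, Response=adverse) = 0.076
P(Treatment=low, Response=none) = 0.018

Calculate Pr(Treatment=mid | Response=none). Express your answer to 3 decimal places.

0.519

P(Response=none) = 0.018 + 0.054 + 0.019 + 0.013 = 0.104.
P(Treatment=mid | Response=none) = 0.054/0.104 = 0.519.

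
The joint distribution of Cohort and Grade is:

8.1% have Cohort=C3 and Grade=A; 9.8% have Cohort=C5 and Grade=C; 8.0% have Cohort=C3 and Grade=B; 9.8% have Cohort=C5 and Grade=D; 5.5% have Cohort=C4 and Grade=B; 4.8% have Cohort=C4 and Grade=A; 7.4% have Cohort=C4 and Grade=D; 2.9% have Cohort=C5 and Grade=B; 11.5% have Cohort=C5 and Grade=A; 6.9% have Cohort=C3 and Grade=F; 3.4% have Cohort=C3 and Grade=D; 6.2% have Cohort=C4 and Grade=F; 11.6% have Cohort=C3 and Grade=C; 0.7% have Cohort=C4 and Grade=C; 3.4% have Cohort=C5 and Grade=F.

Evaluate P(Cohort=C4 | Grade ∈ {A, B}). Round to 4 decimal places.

P(Grade=A) = 0.081 + 0.048 + 0.115 = 0.244.
P(Grade=B) = 0.080 + 0.055 + 0.029 = 0.164.
P(Grade ∈ {A, B}) = 0.244 + 0.164 = 0.408; P(Cohort=C4, Grade ∈ {A, B}) = 0.048 + 0.055 = 0.103.
P(Cohort=C4 | Grade ∈ {A, B}) = 0.103/0.408 = 0.2525.

0.2525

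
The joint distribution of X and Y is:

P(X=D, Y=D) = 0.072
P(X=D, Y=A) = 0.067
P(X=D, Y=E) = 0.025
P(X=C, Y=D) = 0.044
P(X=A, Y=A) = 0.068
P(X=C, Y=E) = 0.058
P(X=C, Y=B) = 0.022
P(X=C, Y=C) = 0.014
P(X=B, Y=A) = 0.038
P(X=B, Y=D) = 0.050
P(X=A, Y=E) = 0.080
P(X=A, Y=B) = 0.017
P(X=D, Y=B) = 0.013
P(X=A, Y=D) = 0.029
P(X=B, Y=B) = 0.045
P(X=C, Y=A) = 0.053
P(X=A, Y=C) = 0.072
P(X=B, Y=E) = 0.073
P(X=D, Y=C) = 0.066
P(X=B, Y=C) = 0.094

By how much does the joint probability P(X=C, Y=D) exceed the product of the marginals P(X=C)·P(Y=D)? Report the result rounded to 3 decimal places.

0.007

P(X=C) = 0.053 + 0.022 + 0.014 + 0.044 + 0.058 = 0.191.
P(Y=D) = 0.029 + 0.050 + 0.044 + 0.072 = 0.195.
P(X=C, Y=D) − P(X=C)P(Y=D) = 0.044 − 0.191×0.195 = 0.007.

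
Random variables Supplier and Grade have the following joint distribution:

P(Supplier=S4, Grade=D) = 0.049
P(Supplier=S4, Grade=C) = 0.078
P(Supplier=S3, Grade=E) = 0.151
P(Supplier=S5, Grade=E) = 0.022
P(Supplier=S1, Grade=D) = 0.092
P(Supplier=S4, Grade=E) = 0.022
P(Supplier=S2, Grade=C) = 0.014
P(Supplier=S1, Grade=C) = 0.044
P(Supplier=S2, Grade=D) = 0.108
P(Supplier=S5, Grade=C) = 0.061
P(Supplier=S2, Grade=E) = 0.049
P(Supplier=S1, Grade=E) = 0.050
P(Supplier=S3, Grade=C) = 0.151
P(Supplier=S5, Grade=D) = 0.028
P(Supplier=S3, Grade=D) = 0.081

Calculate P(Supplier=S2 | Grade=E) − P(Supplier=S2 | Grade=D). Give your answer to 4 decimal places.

-0.1350

P(Grade=E) = 0.050 + 0.049 + 0.151 + 0.022 + 0.022 = 0.294; P(Supplier=S2 | Grade=E) = 0.049/0.294 = 0.16667.
P(Grade=D) = 0.092 + 0.108 + 0.081 + 0.049 + 0.028 = 0.358; P(Supplier=S2 | Grade=D) = 0.108/0.358 = 0.30168.
Difference = -0.1350.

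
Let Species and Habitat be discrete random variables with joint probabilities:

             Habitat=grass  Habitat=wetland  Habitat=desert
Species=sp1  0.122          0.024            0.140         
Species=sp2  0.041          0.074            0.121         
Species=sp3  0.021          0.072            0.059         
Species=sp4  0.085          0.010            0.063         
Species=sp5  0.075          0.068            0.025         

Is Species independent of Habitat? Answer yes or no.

no

P(Species=sp1) = 0.286 and P(Habitat=wetland) = 0.248, so their product is 0.07093, but P(Species=sp1, Habitat=wetland) = 0.024. Since these differ, Species and Habitat are not independent.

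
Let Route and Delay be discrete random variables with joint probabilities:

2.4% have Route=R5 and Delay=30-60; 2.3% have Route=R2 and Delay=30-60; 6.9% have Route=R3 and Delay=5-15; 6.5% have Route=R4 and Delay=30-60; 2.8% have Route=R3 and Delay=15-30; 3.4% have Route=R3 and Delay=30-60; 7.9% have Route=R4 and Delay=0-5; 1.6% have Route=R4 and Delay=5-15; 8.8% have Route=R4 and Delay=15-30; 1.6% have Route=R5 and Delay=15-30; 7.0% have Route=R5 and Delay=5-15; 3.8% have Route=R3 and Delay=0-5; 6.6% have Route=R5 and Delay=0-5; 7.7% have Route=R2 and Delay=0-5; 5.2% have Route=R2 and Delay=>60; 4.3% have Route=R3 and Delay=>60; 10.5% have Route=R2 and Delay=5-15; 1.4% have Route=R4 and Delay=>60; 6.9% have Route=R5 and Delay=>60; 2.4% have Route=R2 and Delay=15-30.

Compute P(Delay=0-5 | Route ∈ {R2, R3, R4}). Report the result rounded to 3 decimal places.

0.257

P(Route=R2) = 0.077 + 0.105 + 0.024 + 0.023 + 0.052 = 0.281.
P(Route=R3) = 0.038 + 0.069 + 0.028 + 0.034 + 0.043 = 0.212.
P(Route=R4) = 0.079 + 0.016 + 0.088 + 0.065 + 0.014 = 0.262.
P(Route ∈ {R2, R3, R4}) = 0.281 + 0.212 + 0.262 = 0.755; P(Delay=0-5, Route ∈ {R2, R3, R4}) = 0.077 + 0.038 + 0.079 = 0.194.
P(Delay=0-5 | Route ∈ {R2, R3, R4}) = 0.194/0.755 = 0.257.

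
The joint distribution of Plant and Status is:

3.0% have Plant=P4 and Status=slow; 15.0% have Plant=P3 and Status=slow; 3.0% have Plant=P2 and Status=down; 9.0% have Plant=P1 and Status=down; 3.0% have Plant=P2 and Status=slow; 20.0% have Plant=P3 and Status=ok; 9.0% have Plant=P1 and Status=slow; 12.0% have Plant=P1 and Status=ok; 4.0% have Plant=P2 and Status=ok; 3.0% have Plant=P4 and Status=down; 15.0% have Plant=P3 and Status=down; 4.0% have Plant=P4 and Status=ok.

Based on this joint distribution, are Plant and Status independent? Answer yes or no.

yes

Every cell satisfies P(Plant,Status) = P(Plant)·P(Status). For instance P(Plant=P1) = 0.300, P(Status=ok) = 0.400, and 0.300×0.400 = 0.120 matches the joint entry. So Plant and Status are independent.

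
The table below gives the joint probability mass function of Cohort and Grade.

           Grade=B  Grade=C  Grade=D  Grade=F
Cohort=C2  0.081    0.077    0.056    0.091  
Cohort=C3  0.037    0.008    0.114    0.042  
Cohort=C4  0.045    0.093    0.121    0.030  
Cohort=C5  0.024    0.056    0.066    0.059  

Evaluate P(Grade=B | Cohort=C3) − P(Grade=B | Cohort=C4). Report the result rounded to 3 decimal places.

P(Cohort=C3) = 0.037 + 0.008 + 0.114 + 0.042 = 0.201; P(Grade=B | Cohort=C3) = 0.037/0.201 = 0.1841.
P(Cohort=C4) = 0.045 + 0.093 + 0.121 + 0.030 = 0.289; P(Grade=B | Cohort=C4) = 0.045/0.289 = 0.1557.
Difference = 0.028.

0.028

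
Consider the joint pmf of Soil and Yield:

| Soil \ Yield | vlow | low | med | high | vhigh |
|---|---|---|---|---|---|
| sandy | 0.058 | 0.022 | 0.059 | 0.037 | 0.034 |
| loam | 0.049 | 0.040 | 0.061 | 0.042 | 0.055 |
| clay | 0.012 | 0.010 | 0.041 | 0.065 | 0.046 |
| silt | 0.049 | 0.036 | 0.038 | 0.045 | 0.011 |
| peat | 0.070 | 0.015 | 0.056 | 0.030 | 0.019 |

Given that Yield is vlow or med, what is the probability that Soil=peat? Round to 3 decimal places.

0.256

P(Yield=vlow) = 0.058 + 0.049 + 0.012 + 0.049 + 0.070 = 0.238.
P(Yield=med) = 0.059 + 0.061 + 0.041 + 0.038 + 0.056 = 0.255.
P(Yield ∈ {vlow, med}) = 0.238 + 0.255 = 0.493; P(Soil=peat, Yield ∈ {vlow, med}) = 0.070 + 0.056 = 0.126.
P(Soil=peat | Yield ∈ {vlow, med}) = 0.126/0.493 = 0.256.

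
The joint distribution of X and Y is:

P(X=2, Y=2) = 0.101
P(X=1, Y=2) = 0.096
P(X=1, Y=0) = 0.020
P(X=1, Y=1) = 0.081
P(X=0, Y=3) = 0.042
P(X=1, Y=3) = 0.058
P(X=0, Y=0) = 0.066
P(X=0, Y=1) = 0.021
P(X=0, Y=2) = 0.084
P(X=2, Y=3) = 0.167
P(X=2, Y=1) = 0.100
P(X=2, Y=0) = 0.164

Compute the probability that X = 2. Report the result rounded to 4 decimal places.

0.5320

P(X=2) = 0.164 + 0.100 + 0.101 + 0.167 = 0.532.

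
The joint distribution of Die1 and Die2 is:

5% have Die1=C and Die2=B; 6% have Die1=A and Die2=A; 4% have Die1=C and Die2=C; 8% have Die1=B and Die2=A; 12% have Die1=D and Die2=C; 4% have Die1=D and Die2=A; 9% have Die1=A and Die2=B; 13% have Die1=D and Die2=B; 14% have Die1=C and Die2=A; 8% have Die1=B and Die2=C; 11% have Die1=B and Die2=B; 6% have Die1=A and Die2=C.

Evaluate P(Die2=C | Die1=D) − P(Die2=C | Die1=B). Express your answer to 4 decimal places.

P(Die1=D) = 0.04 + 0.13 + 0.12 = 0.29; P(Die2=C | Die1=D) = 0.12/0.29 = 0.41379.
P(Die1=B) = 0.08 + 0.11 + 0.08 = 0.27; P(Die2=C | Die1=B) = 0.08/0.27 = 0.29630.
Difference = 0.1175.

0.1175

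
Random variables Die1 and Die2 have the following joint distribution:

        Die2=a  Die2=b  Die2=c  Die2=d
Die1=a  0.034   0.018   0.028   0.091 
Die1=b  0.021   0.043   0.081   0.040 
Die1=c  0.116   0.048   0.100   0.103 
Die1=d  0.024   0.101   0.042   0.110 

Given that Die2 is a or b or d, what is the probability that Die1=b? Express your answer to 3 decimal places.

P(Die2=a) = 0.034 + 0.021 + 0.116 + 0.024 = 0.195.
P(Die2=b) = 0.018 + 0.043 + 0.048 + 0.101 = 0.210.
P(Die2=d) = 0.091 + 0.040 + 0.103 + 0.110 = 0.344.
P(Die2 ∈ {a, b, d}) = 0.195 + 0.210 + 0.344 = 0.749; P(Die1=b, Die2 ∈ {a, b, d}) = 0.021 + 0.043 + 0.040 = 0.104.
P(Die1=b | Die2 ∈ {a, b, d}) = 0.104/0.749 = 0.139.

0.139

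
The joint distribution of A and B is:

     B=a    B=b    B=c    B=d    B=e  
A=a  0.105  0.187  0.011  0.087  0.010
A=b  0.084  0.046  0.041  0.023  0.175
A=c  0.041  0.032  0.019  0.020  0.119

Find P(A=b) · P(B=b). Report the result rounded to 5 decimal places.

P(A=b) = 0.084 + 0.046 + 0.041 + 0.023 + 0.175 = 0.369.
P(B=b) = 0.187 + 0.046 + 0.032 = 0.265.
Product: 0.369 × 0.265 = 0.09779.

0.09779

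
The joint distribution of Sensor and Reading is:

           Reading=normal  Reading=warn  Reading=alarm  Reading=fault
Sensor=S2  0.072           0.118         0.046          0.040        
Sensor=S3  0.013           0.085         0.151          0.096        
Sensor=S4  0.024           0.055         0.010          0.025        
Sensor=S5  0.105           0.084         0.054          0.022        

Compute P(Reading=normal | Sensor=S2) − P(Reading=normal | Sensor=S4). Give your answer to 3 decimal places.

0.050

P(Sensor=S2) = 0.072 + 0.118 + 0.046 + 0.040 = 0.276; P(Reading=normal | Sensor=S2) = 0.072/0.276 = 0.2609.
P(Sensor=S4) = 0.024 + 0.055 + 0.010 + 0.025 = 0.114; P(Reading=normal | Sensor=S4) = 0.024/0.114 = 0.2105.
Difference = 0.050.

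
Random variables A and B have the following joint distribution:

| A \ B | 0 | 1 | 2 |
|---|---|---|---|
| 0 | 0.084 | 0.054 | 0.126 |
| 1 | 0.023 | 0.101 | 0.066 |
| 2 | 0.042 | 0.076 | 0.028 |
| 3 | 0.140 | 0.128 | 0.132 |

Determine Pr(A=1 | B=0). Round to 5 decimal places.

P(B=0) = 0.084 + 0.023 + 0.042 + 0.140 = 0.289.
P(A=1 | B=0) = 0.023/0.289 = 0.07958.

0.07958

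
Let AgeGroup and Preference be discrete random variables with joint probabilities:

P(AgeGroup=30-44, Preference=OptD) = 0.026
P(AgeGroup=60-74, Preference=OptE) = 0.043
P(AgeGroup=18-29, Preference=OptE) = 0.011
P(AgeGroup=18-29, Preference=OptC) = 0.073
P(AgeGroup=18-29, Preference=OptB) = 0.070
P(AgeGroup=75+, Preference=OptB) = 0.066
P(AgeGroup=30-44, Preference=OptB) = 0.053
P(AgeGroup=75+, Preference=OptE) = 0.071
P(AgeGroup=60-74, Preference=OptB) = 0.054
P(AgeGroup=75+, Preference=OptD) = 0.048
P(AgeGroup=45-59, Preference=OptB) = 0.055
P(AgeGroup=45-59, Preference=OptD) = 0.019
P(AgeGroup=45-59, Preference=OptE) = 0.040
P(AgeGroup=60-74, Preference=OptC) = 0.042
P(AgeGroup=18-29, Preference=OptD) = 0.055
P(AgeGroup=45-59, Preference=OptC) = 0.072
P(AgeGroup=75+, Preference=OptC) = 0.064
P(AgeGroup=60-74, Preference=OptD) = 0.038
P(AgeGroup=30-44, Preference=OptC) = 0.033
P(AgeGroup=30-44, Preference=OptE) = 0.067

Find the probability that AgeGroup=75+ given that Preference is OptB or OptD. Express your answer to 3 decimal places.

P(Preference=OptB) = 0.070 + 0.053 + 0.055 + 0.054 + 0.066 = 0.298.
P(Preference=OptD) = 0.055 + 0.026 + 0.019 + 0.038 + 0.048 = 0.186.
P(Preference ∈ {OptB, OptD}) = 0.298 + 0.186 = 0.484; P(AgeGroup=75+, Preference ∈ {OptB, OptD}) = 0.066 + 0.048 = 0.114.
P(AgeGroup=75+ | Preference ∈ {OptB, OptD}) = 0.114/0.484 = 0.236.

0.236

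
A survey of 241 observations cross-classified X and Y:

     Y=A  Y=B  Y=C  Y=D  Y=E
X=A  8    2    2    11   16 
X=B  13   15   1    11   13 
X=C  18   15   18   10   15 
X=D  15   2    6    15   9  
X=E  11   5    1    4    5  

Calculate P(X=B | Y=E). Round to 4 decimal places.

0.2241

Total with Y=E: 16 + 13 + 15 + 9 + 5 = 58.
P(X=B | Y=E) = 13/58 = 0.2241.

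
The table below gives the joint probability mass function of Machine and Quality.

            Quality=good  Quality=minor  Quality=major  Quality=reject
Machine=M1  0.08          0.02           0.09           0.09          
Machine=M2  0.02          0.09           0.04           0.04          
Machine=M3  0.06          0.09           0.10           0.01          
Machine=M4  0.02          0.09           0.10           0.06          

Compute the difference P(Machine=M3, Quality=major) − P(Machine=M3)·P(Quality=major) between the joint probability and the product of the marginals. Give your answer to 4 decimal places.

P(Machine=M3) = 0.06 + 0.09 + 0.10 + 0.01 = 0.26.
P(Quality=major) = 0.09 + 0.04 + 0.10 + 0.10 = 0.33.
P(Machine=M3, Quality=major) − P(Machine=M3)P(Quality=major) = 0.10 − 0.26×0.33 = 0.0142.

0.0142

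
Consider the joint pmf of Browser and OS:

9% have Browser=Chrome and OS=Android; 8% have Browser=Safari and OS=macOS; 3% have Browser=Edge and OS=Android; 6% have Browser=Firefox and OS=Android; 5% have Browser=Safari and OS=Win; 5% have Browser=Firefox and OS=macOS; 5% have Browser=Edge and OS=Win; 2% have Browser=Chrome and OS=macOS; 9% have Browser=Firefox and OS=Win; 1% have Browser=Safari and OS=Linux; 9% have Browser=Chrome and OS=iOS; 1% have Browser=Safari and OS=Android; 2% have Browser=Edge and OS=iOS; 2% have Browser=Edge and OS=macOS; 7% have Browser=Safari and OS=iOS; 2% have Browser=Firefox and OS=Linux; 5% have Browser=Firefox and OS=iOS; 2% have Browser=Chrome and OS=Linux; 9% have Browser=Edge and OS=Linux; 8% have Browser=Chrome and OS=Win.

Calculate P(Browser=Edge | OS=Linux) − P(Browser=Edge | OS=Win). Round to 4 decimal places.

P(OS=Linux) = 0.02 + 0.02 + 0.01 + 0.09 = 0.14; P(Browser=Edge | OS=Linux) = 0.09/0.14 = 0.64286.
P(OS=Win) = 0.08 + 0.09 + 0.05 + 0.05 = 0.27; P(Browser=Edge | OS=Win) = 0.05/0.27 = 0.18519.
Difference = 0.4577.

0.4577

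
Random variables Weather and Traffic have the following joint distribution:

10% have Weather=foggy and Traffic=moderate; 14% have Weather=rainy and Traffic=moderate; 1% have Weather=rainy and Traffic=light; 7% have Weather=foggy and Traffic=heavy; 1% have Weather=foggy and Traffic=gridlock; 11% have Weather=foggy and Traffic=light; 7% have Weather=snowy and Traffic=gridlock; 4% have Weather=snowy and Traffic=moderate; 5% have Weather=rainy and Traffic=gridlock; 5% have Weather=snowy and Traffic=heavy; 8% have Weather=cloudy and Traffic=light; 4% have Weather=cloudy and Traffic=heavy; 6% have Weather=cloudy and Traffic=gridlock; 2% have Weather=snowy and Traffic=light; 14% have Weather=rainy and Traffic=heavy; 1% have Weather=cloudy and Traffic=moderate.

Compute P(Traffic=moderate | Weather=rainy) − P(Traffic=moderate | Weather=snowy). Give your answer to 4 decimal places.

P(Weather=rainy) = 0.01 + 0.14 + 0.14 + 0.05 = 0.34; P(Traffic=moderate | Weather=rainy) = 0.14/0.34 = 0.41176.
P(Weather=snowy) = 0.02 + 0.04 + 0.05 + 0.07 = 0.18; P(Traffic=moderate | Weather=snowy) = 0.04/0.18 = 0.22222.
Difference = 0.1895.

0.1895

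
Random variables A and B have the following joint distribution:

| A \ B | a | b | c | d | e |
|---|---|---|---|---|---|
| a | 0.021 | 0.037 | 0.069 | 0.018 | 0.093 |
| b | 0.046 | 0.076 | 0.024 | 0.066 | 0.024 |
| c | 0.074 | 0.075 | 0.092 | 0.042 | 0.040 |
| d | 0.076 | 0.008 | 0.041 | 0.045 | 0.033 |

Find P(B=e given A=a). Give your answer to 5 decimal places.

0.39076

P(A=a) = 0.021 + 0.037 + 0.069 + 0.018 + 0.093 = 0.238.
P(B=e | A=a) = 0.093/0.238 = 0.39076.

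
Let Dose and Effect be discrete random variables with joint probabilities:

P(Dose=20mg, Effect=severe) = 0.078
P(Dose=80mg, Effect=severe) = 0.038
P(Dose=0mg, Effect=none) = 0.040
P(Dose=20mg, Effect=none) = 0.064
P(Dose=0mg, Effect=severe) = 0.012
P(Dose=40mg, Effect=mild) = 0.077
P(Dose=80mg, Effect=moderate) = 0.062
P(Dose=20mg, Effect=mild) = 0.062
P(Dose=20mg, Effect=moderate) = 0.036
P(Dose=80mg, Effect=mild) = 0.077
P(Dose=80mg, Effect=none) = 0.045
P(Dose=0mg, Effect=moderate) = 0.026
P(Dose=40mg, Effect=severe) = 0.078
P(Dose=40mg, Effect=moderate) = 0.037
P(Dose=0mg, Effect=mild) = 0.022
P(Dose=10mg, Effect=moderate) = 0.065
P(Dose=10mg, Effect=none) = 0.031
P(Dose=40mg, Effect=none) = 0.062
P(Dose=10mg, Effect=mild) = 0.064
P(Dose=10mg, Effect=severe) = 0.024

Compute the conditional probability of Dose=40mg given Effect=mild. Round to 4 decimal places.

P(Effect=mild) = 0.022 + 0.064 + 0.062 + 0.077 + 0.077 = 0.302.
P(Dose=40mg | Effect=mild) = 0.077/0.302 = 0.2550.

0.2550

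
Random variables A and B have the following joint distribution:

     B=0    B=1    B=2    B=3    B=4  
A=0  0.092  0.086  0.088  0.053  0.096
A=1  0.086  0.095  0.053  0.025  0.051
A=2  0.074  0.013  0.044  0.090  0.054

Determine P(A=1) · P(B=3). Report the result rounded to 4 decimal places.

P(A=1) = 0.086 + 0.095 + 0.053 + 0.025 + 0.051 = 0.310.
P(B=3) = 0.053 + 0.025 + 0.090 = 0.168.
Product: 0.310 × 0.168 = 0.0521.

0.0521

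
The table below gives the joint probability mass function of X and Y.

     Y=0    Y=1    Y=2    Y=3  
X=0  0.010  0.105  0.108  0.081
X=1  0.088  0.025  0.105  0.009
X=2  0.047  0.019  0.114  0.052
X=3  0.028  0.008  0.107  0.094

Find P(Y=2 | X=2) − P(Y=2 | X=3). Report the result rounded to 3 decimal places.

0.040

P(X=2) = 0.047 + 0.019 + 0.114 + 0.052 = 0.232; P(Y=2 | X=2) = 0.114/0.232 = 0.4914.
P(X=3) = 0.028 + 0.008 + 0.107 + 0.094 = 0.237; P(Y=2 | X=3) = 0.107/0.237 = 0.4515.
Difference = 0.040.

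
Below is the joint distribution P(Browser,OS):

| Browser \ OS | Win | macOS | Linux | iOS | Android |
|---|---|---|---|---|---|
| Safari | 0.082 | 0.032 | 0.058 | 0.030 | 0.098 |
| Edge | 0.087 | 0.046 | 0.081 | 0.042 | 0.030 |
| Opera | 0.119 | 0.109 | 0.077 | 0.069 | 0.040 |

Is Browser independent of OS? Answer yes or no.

no

P(Browser=Safari) = 0.300 and P(OS=Android) = 0.168, so their product is 0.05040, but P(Browser=Safari, OS=Android) = 0.098. Since these differ, Browser and OS are not independent.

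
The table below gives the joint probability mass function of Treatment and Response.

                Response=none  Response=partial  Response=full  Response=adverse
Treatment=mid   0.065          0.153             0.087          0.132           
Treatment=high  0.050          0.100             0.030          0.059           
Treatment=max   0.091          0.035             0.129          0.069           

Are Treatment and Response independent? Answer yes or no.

no

P(Treatment=max) = 0.324 and P(Response=partial) = 0.288, so their product is 0.09331, but P(Treatment=max, Response=partial) = 0.035. Since these differ, Treatment and Response are not independent.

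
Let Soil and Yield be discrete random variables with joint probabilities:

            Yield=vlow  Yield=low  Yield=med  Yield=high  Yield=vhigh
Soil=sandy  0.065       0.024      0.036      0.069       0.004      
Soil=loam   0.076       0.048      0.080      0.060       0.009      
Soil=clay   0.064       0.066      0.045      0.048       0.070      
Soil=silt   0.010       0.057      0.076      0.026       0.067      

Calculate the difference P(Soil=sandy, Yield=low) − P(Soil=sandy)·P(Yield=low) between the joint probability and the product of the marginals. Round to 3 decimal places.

-0.015

P(Soil=sandy) = 0.065 + 0.024 + 0.036 + 0.069 + 0.004 = 0.198.
P(Yield=low) = 0.024 + 0.048 + 0.066 + 0.057 = 0.195.
P(Soil=sandy, Yield=low) − P(Soil=sandy)P(Yield=low) = 0.024 − 0.198×0.195 = -0.015.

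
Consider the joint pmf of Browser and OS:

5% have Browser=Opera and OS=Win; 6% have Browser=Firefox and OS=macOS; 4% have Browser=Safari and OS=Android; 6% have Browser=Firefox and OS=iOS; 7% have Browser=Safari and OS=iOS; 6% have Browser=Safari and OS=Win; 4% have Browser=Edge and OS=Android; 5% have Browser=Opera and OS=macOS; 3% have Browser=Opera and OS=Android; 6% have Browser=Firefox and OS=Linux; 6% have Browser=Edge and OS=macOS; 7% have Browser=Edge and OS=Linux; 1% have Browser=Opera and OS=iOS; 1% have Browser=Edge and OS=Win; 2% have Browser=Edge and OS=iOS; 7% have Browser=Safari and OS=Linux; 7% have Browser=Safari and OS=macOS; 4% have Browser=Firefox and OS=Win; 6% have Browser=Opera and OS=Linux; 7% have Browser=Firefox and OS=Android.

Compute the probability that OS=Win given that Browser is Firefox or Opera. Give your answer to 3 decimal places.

0.184

P(Browser=Firefox) = 0.04 + 0.06 + 0.06 + 0.06 + 0.07 = 0.29.
P(Browser=Opera) = 0.05 + 0.05 + 0.06 + 0.01 + 0.03 = 0.20.
P(Browser ∈ {Firefox, Opera}) = 0.29 + 0.20 = 0.49; P(OS=Win, Browser ∈ {Firefox, Opera}) = 0.04 + 0.05 = 0.09.
P(OS=Win | Browser ∈ {Firefox, Opera}) = 0.09/0.49 = 0.184.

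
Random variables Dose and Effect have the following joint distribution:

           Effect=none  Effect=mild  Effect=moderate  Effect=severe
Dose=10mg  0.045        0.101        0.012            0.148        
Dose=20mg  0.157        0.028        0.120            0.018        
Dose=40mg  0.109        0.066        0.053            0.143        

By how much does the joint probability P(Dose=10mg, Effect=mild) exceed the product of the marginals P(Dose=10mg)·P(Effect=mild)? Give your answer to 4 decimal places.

P(Dose=10mg) = 0.045 + 0.101 + 0.012 + 0.148 = 0.306.
P(Effect=mild) = 0.101 + 0.028 + 0.066 = 0.195.
P(Dose=10mg, Effect=mild) − P(Dose=10mg)P(Effect=mild) = 0.101 − 0.306×0.195 = 0.0413.

0.0413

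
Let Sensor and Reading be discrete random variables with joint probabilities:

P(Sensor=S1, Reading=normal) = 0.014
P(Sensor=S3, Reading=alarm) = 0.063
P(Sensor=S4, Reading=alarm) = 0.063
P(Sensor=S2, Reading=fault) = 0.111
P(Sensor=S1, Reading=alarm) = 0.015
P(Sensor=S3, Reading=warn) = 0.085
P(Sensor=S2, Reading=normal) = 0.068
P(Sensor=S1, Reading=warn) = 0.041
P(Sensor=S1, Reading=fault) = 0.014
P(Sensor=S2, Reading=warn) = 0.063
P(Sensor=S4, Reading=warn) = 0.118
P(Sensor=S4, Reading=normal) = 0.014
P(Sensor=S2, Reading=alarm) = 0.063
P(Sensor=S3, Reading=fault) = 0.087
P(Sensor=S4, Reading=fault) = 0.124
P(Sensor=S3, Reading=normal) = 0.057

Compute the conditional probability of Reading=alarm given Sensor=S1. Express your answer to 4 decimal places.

0.1786

P(Sensor=S1) = 0.014 + 0.041 + 0.015 + 0.014 = 0.084.
P(Reading=alarm | Sensor=S1) = 0.015/0.084 = 0.1786.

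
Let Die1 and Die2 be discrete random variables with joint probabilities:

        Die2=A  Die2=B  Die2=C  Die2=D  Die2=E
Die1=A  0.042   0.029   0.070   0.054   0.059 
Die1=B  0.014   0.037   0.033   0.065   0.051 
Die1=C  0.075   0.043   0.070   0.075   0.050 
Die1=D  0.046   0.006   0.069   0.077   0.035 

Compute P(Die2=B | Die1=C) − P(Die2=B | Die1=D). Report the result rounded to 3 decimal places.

P(Die1=C) = 0.075 + 0.043 + 0.070 + 0.075 + 0.050 = 0.313; P(Die2=B | Die1=C) = 0.043/0.313 = 0.1374.
P(Die1=D) = 0.046 + 0.006 + 0.069 + 0.077 + 0.035 = 0.233; P(Die2=B | Die1=D) = 0.006/0.233 = 0.0258.
Difference = 0.112.

0.112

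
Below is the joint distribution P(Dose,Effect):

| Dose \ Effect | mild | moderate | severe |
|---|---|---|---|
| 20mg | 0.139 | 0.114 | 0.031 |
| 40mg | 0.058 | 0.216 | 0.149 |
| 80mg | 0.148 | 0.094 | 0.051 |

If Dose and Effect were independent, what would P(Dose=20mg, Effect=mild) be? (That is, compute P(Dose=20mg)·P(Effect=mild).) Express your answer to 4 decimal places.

0.0980

P(Dose=20mg) = 0.139 + 0.114 + 0.031 = 0.284.
P(Effect=mild) = 0.139 + 0.058 + 0.148 = 0.345.
Product: 0.284 × 0.345 = 0.0980.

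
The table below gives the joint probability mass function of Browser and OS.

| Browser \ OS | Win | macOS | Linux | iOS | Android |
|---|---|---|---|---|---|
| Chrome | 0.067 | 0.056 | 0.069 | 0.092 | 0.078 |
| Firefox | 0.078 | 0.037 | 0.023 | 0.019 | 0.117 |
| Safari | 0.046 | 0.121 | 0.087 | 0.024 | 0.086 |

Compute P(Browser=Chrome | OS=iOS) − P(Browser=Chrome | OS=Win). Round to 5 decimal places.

P(OS=iOS) = 0.092 + 0.019 + 0.024 = 0.135; P(Browser=Chrome | OS=iOS) = 0.092/0.135 = 0.681481.
P(OS=Win) = 0.067 + 0.078 + 0.046 = 0.191; P(Browser=Chrome | OS=Win) = 0.067/0.191 = 0.350785.
Difference = 0.33070.

0.33070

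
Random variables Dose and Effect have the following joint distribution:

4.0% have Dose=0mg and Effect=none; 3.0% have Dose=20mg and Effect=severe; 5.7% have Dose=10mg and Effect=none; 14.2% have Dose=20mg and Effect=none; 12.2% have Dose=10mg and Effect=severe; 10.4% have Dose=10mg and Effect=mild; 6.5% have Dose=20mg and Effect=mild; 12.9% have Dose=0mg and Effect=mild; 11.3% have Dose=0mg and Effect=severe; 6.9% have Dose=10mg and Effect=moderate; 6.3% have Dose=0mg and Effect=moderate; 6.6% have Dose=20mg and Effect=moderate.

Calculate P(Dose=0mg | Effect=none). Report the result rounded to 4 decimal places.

0.1674

P(Effect=none) = 0.040 + 0.057 + 0.142 = 0.239.
P(Dose=0mg | Effect=none) = 0.040/0.239 = 0.1674.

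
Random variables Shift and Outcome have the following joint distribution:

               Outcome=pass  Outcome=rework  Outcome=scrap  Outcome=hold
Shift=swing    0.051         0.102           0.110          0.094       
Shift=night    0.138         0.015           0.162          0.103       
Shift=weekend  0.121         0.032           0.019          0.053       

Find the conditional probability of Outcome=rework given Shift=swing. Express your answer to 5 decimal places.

0.28571

P(Shift=swing) = 0.051 + 0.102 + 0.110 + 0.094 = 0.357.
P(Outcome=rework | Shift=swing) = 0.102/0.357 = 0.28571.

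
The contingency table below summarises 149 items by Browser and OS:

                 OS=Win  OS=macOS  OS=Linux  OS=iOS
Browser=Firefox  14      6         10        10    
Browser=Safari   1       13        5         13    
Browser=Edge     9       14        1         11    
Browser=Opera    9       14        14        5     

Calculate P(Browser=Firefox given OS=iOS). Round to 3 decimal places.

0.256

Total with OS=iOS: 10 + 13 + 11 + 5 = 39.
P(Browser=Firefox | OS=iOS) = 10/39 = 0.256.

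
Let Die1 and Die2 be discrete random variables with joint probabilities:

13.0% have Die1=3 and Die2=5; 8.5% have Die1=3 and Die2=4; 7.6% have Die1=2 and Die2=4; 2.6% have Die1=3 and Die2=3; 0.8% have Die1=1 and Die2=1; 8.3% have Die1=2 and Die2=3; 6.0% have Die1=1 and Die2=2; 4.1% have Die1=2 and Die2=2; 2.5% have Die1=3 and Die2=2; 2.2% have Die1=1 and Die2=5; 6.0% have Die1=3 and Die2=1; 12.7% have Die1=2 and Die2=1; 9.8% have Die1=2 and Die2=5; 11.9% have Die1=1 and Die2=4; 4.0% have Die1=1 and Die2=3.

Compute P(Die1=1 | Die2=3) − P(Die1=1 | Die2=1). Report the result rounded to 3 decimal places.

0.227

P(Die2=3) = 0.040 + 0.083 + 0.026 = 0.149; P(Die1=1 | Die2=3) = 0.040/0.149 = 0.2685.
P(Die2=1) = 0.008 + 0.127 + 0.060 = 0.195; P(Die1=1 | Die2=1) = 0.008/0.195 = 0.0410.
Difference = 0.227.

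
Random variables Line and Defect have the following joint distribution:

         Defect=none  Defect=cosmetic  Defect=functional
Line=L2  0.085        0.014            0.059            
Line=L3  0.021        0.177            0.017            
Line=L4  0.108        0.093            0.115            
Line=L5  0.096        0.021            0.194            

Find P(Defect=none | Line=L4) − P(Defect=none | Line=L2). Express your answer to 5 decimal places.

-0.19620

P(Line=L4) = 0.108 + 0.093 + 0.115 = 0.316; P(Defect=none | Line=L4) = 0.108/0.316 = 0.341772.
P(Line=L2) = 0.085 + 0.014 + 0.059 = 0.158; P(Defect=none | Line=L2) = 0.085/0.158 = 0.537975.
Difference = -0.19620.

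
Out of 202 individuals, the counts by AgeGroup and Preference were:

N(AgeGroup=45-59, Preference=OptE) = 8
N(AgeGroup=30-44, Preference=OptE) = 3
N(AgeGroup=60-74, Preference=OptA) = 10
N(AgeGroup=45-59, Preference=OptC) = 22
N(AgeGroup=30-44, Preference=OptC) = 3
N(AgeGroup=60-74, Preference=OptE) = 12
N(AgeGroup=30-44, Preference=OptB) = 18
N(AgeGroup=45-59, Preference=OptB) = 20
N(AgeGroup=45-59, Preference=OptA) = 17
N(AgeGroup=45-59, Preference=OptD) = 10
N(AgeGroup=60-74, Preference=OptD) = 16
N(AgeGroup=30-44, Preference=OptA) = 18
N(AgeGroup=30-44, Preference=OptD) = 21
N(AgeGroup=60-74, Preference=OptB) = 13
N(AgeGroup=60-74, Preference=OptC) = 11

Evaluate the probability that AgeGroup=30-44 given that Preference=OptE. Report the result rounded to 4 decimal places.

0.1304

Total with Preference=OptE: 3 + 8 + 12 = 23.
P(AgeGroup=30-44 | Preference=OptE) = 3/23 = 0.1304.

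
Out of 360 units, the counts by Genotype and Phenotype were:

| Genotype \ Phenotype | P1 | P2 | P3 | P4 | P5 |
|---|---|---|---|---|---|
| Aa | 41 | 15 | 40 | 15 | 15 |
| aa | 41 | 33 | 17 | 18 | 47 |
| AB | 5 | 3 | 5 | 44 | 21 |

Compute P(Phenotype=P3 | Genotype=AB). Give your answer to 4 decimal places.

0.0641

Total with Genotype=AB: 5 + 3 + 5 + 44 + 21 = 78.
P(Phenotype=P3 | Genotype=AB) = 5/78 = 0.0641.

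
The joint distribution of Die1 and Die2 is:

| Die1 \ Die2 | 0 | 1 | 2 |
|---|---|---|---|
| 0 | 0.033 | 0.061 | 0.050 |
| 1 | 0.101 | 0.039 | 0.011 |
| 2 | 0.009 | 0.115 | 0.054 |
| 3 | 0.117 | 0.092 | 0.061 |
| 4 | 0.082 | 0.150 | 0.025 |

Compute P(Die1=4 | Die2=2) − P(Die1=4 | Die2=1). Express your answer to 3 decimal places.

-0.204

P(Die2=2) = 0.050 + 0.011 + 0.054 + 0.061 + 0.025 = 0.201; P(Die1=4 | Die2=2) = 0.025/0.201 = 0.1244.
P(Die2=1) = 0.061 + 0.039 + 0.115 + 0.092 + 0.150 = 0.457; P(Die1=4 | Die2=1) = 0.150/0.457 = 0.3282.
Difference = -0.204.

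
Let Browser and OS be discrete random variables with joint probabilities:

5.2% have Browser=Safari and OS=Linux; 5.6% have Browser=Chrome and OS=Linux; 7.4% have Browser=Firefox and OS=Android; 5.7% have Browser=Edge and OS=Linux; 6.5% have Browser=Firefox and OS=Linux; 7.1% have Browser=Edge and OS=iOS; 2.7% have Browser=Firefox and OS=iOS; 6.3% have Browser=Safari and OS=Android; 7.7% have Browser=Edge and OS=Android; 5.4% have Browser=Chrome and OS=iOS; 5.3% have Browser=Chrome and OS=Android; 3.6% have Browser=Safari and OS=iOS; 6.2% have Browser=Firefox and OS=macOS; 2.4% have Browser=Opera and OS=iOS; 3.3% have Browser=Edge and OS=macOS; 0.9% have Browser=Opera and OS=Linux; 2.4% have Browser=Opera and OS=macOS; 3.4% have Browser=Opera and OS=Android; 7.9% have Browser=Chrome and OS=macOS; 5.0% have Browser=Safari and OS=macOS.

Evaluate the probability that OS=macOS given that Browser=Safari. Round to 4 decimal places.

0.2488

P(Browser=Safari) = 0.050 + 0.052 + 0.036 + 0.063 = 0.201.
P(OS=macOS | Browser=Safari) = 0.050/0.201 = 0.2488.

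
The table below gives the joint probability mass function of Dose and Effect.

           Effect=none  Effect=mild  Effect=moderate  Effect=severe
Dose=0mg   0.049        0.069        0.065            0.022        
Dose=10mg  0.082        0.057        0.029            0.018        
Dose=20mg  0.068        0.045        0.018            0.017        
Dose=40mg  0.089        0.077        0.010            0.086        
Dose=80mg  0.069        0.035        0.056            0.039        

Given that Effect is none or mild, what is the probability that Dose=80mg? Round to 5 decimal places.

P(Effect=none) = 0.049 + 0.082 + 0.068 + 0.089 + 0.069 = 0.357.
P(Effect=mild) = 0.069 + 0.057 + 0.045 + 0.077 + 0.035 = 0.283.
P(Effect ∈ {none, mild}) = 0.357 + 0.283 = 0.640; P(Dose=80mg, Effect ∈ {none, mild}) = 0.069 + 0.035 = 0.104.
P(Dose=80mg | Effect ∈ {none, mild}) = 0.104/0.640 = 0.16250.

0.16250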